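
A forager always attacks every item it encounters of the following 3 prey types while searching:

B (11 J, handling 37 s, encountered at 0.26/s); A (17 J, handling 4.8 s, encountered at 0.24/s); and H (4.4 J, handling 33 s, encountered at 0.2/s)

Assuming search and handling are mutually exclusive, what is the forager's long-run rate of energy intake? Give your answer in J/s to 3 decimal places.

0.426 J/s

Energy encountered per unit search time: 0.26×11 + 0.24×17 + 0.2×4.4 = 7.82 J/s.
Handling time per unit search time: 0.26×37 + 0.24×4.8 + 0.2×33 = 17.37.
Rate = 7.82/(1 + 17.37) = 0.4256 J/s.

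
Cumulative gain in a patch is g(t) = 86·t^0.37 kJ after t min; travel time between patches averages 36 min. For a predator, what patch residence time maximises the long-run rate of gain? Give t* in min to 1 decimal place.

By the marginal value theorem, leave when the instantaneous gain rate g'(t) equals the habitat-wide average g(t)/(T + t).
g'(t) = 0.37·86·t^-0.63. Setting 0.37·86·t^-0.63 = 86·t^0.37/(36+t) gives 0.37(36+t) = t, so 0.63·t = 0.37×36.
t* = 0.37×36/0.63 = 21.14 min.

21.1 min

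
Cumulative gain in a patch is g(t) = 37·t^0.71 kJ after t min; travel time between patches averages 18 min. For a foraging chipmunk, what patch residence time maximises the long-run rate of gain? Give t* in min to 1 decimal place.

By the marginal value theorem, leave when the instantaneous gain rate g'(t) equals the habitat-wide average g(t)/(T + t).
g'(t) = 0.71·37·t^-0.29. Setting 0.71·37·t^-0.29 = 37·t^0.71/(18+t) gives 0.71(18+t) = t, so 0.29·t = 0.71×18.
t* = 0.71×18/0.29 = 44.07 min.

44.1 min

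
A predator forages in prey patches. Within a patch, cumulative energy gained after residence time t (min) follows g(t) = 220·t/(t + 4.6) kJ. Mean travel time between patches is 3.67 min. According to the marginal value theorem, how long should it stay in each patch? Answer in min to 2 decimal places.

4.11 min

By the marginal value theorem, leave when the instantaneous gain rate g'(t) equals the habitat-wide average g(t)/(T + t).
g'(t) = 220·4.6/(t + 4.6)². Setting 220·4.6/(t+4.6)² = 220t/[(t+4.6)(3.67+t)] gives 4.6(3.67+t) = t(t+4.6), so t² = 4.6×3.67 = 16.88.
t* = √16.88 = 4.109 min.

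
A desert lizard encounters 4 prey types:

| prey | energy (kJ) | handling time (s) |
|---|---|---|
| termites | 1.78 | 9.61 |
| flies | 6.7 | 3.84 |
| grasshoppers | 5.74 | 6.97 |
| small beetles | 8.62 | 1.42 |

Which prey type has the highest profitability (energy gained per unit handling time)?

small beetles

Profitability E/h (kJ/s): termites = 1.78/9.61 = 0.185, flies = 6.7/3.84 = 1.74, grasshoppers = 5.74/6.97 = 0.824, small beetles = 8.62/1.42 = 6.07.
Ranked: small beetles > flies > grasshoppers > termites.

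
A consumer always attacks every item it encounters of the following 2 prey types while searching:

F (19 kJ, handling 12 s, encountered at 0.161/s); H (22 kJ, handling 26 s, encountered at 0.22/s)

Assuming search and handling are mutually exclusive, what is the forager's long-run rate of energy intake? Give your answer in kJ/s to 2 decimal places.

R = Σλ_iE_i / (1 + Σλ_ih_i)
Numerator: 0.161×19 + 0.22×22 = 7.899
Denominator: 1 + 0.161×12 + 0.22×26 = 8.652
R = 7.899/8.652 = 0.913 kJ/s

0.91 kJ/s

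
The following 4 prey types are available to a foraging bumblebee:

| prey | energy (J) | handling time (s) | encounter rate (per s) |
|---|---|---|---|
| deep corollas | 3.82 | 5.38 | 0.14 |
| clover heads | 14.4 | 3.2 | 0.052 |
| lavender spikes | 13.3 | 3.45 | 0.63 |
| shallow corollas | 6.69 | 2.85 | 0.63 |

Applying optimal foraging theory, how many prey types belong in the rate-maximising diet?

2

Profitabilities (E/h, J/s): clover heads 4.5, lavender spikes 3.86, shallow corollas 2.35, deep corollas 0.71. Add prey in this order while the next type's profitability exceeds the intake rate on those already taken.
Rate on top 1: 0.642. lavender spikes: 3.86 > 0.642 → include.
Rate on top 2: 2.733. shallow corollas: 2.35 < 2.733 → exclude; stop.
Optimal diet: clover heads, lavender spikes — 2 of 4 types.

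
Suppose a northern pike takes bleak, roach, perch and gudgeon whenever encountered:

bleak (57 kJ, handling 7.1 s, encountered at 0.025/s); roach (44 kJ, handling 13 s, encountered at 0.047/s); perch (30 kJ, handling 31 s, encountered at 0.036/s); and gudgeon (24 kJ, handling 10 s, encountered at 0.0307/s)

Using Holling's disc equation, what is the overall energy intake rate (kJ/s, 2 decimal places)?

R = (0.025×57 + 0.047×44 + 0.036×30 + 0.0307×24) / (1 + 0.025×7.1 + 0.047×13 + 0.036×31 + 0.0307×10) = 5.31/3.212 = 1.653 kJ/s.

1.65 kJ/s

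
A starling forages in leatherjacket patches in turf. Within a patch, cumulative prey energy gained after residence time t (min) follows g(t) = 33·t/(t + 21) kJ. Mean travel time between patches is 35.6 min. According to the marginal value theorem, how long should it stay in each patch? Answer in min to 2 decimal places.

Optimal t* satisfies g'(t*) = g(t*)/(T + t*).
g'(t) = 33·21/(t + 21)². Setting 33·21/(t+21)² = 33t/[(t+21)(35.6+t)] gives 21(35.6+t) = t(t+21), so t² = 21×35.6 = 747.6.
t* = √747.6 = 27.34 min.

27.34 min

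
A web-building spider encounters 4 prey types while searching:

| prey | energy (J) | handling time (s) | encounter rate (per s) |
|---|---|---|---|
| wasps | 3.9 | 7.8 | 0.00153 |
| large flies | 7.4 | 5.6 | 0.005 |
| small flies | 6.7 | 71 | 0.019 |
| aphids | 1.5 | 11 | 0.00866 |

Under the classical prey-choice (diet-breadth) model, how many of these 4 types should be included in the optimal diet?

Rank by E/h (J/s): large flies 1.32, wasps 0.5, aphids 0.136, small flies 0.0944. Include each in turn until the next type's E/h falls below the running intake rate.
Rate on top 1: 0.03599. wasps: 0.5 > 0.03599 → include.
Rate on top 2: 0.04132. aphids: 0.136 > 0.04132 → include.
Rate on top 3: 0.04929. small flies: 0.0944 > 0.04929 → include.
Optimal diet: large flies, wasps, aphids, small flies — 4 of 4 types.

4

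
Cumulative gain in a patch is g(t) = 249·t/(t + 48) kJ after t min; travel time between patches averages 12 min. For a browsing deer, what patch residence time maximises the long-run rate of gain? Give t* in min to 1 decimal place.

Maximise g(t)/(T+t): set derivative to zero → g'(t)(T+t) = g(t).
g'(t) = 249·48/(t + 48)². Setting 249·48/(t+48)² = 249t/[(t+48)(12+t)] gives 48(12+t) = t(t+48), so t² = 48×12 = 576.
t* = √576 = 24 min.

24.0 min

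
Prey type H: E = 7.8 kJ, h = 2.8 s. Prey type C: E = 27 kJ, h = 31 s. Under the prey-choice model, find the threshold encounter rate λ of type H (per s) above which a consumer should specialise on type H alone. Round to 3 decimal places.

Drop type C once their profitability E₂/h₂ falls below the rate achievable on type H alone: E₂/h₂ = λE₁/(1 + λh₁).
Solve for λ: λE₁h₂ = E₂(1 + λh₁) → λ(E₁h₂ − E₂h₁) = E₂ → λ = E₂/(E₁h₂ − E₂h₁).
λ = 27/(7.8×31 − 27×2.8) = 27/166.2 = 0.1625 per s.

0.162 per s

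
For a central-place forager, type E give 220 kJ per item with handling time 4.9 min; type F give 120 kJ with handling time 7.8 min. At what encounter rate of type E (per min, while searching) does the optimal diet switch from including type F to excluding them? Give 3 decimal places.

The zero-one rule: include type F iff E₂/h₂ > λE₁/(1+λh₁). Equality gives the switch point.
λE₁h₂ = E₂ + λE₂h₁ ⇒ λ = E₂/(E₁h₂ − E₂h₁) = 120/(1716 − 588) = 0.1064 per min.

0.106 per min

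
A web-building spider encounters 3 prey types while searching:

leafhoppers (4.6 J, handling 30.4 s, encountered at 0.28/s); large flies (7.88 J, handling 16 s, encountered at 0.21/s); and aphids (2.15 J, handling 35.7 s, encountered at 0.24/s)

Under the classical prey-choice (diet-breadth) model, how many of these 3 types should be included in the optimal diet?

E/h in descending order: large flies 0.492, leafhoppers 0.151, aphids 0.0602 J/s. The optimal diet is the largest prefix of this list for which every included type satisfies E_i/h_i > R on the types above it.
Rate on top 1: 0.3795. leafhoppers: 0.151 < 0.3795 → exclude; stop.
Optimal diet: large flies — 1 of 3 types.

1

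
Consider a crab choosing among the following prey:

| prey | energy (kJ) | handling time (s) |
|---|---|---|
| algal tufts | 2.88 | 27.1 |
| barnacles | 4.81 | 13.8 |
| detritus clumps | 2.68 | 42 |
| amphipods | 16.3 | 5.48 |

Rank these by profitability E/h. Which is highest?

amphipods

Profitability E/h (kJ/s): algal tufts = 2.88/27.1 = 0.106, barnacles = 4.81/13.8 = 0.349, detritus clumps = 2.68/42 = 0.0638, amphipods = 16.3/5.48 = 2.97.
Ranked: amphipods > barnacles > algal tufts > detritus clumps.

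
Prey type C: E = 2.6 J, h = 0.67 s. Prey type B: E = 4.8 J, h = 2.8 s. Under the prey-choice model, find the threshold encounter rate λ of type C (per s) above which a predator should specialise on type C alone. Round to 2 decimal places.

At the threshold, the rate on type C alone equals the profitability of type B: λ·2.6/(1 + λ·0.67) = 4.8/2.8 = 1.714.
Rearranging, λ(2.6 − 1.714×0.67) = 1.714, so λ = 1.714/1.451 = 1.181 per s.

1.18 per s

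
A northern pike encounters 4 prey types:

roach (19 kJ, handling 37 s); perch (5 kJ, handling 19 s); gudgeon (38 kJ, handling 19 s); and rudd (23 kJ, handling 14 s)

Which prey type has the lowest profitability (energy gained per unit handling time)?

perch

Profitability E/h (kJ/s): roach = 19/37 = 0.514, perch = 5/19 = 0.263, gudgeon = 38/19 = 2, rudd = 23/14 = 1.64.
Ranked: gudgeon > rudd > roach > perch.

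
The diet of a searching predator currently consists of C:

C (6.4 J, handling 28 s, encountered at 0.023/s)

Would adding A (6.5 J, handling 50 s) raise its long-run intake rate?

Yes

Current rate: (0.023×6.4)/(1 + 0.023×28) = 0.08954 J/s.
A: E/h = 6.5/50 = 0.13 J/s.
0.13 > 0.08954, so adding A raises the average — include it.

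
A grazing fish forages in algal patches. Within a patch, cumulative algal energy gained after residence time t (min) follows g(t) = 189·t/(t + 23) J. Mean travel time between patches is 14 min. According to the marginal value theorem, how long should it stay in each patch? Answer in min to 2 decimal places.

17.94 min

Optimal t* satisfies g'(t*) = g(t*)/(T + t*).
g'(t) = 189·23/(t + 23)². Setting 189·23/(t+23)² = 189t/[(t+23)(14+t)] gives 23(14+t) = t(t+23), so t² = 23×14 = 322.
t* = √322 = 17.94 min.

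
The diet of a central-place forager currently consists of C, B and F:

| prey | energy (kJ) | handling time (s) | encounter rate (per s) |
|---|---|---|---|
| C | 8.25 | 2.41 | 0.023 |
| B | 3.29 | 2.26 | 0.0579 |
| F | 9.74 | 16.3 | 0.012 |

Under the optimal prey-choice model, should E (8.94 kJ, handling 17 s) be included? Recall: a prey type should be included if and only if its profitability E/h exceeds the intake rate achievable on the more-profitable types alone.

Current rate: (0.023×8.25 + 0.0579×3.29 + 0.012×9.74)/(1 + 0.023×2.41 + 0.0579×2.26 + 0.012×16.3) = 0.3597 kJ/s.
E: E/h = 8.94/17 = 0.5259 kJ/s.
0.5259 > 0.3597, so adding E raises the average — include it.

Yes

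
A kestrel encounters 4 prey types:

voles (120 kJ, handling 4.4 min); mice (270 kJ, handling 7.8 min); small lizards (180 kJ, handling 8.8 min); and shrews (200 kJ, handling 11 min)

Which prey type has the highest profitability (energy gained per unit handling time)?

mice

In descending order of E/h:
mice: 270/7.8 = 34.6 kJ/min
voles: 120/4.4 = 27.3 kJ/min
small lizards: 180/8.8 = 20.5 kJ/min
shrews: 200/11 = 18.2 kJ/min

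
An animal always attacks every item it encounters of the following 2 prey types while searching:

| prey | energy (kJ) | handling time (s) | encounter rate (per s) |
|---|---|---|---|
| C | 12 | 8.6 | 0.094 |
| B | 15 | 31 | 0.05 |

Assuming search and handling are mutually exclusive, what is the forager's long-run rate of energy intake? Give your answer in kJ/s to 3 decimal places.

0.559 kJ/s

R = (0.094×12 + 0.05×15) / (1 + 0.094×8.6 + 0.05×31) = 1.878/3.358 = 0.5592 kJ/s.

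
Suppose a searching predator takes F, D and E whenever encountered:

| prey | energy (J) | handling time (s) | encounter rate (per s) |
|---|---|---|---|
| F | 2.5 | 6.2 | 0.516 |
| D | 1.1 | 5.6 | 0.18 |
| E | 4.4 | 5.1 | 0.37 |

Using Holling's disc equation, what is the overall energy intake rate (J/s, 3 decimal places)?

0.439 J/s

R = (0.516×2.5 + 0.18×1.1 + 0.37×4.4) / (1 + 0.516×6.2 + 0.18×5.6 + 0.37×5.1) = 3.116/7.094 = 0.4392 J/s.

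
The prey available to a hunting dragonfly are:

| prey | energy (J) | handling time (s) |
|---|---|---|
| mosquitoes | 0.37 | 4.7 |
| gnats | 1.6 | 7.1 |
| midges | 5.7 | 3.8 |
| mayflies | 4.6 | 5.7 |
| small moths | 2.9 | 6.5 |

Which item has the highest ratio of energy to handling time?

Profitability E/h (J/s): mosquitoes = 0.37/4.7 = 0.0787, gnats = 1.6/7.1 = 0.225, midges = 5.7/3.8 = 1.5, mayflies = 4.6/5.7 = 0.807, small moths = 2.9/6.5 = 0.446.
Ranked: midges > mayflies > small moths > gnats > mosquitoes.

midges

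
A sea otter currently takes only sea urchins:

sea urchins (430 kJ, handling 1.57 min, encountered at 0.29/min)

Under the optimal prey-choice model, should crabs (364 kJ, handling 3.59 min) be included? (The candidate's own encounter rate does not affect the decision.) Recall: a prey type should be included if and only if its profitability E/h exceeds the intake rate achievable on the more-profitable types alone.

Yes

Current rate: (0.29×430)/(1 + 0.29×1.57) = 85.69 kJ/min.
crabs: E/h = 364/3.59 = 101.4 kJ/min.
101.4 > 85.69, so adding crabs raises the average — include it.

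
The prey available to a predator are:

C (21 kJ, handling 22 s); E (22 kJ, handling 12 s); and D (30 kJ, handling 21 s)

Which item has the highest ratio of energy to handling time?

In descending order of E/h:
E: 22/12 = 1.83 kJ/s
D: 30/21 = 1.43 kJ/s
C: 21/22 = 0.955 kJ/s

E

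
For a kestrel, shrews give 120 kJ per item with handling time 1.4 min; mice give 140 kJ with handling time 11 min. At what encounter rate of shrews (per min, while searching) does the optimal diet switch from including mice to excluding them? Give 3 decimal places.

0.125 per min

The zero-one rule: include mice iff E₂/h₂ > λE₁/(1+λh₁). Equality gives the switch point.
λE₁h₂ = E₂ + λE₂h₁ ⇒ λ = E₂/(E₁h₂ − E₂h₁) = 140/(1320 − 196) = 0.1246 per min.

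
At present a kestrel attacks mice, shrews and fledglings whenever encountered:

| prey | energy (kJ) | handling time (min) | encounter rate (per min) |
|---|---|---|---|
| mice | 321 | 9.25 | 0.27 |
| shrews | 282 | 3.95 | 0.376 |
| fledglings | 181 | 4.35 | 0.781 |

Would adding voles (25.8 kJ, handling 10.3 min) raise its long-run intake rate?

Intake rate on the current diet: R = (0.27×321 + 0.376×282 + 0.781×181) / (1 + 0.27×9.25 + 0.376×3.95 + 0.781×4.35) = 334.1/8.38 = 39.86 kJ/min.
Profitability of voles: 25.8/10.3 = 2.505 kJ/min.
Since 2.505 < R, time spent handling voles is better spent searching.

No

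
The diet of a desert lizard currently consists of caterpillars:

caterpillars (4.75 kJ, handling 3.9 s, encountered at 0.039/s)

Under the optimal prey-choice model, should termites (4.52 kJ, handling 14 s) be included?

Yes

Intake rate on the current diet: R = (0.039×4.75) / (1 + 0.039×3.9) = 0.1852/1.152 = 0.1608 kJ/s.
Profitability of termites: 4.52/14 = 0.3229 kJ/s.
Since 0.3229 > R, including termites increases the long-run rate.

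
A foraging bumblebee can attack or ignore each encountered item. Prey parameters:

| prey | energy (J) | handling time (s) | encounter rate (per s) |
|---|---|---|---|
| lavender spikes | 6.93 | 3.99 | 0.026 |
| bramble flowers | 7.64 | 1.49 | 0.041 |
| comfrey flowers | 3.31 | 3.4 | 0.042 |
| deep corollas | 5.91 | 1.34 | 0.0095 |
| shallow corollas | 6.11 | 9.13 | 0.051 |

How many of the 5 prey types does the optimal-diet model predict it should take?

Profitabilities (E/h, J/s): bramble flowers 5.13, deep corollas 4.41, lavender spikes 1.74, comfrey flowers 0.974, shallow corollas 0.669. Add prey in this order while the next type's profitability exceeds the intake rate on those already taken.
Rate on top 1: 0.2952. deep corollas: 4.41 > 0.2952 → include.
Rate on top 2: 0.344. lavender spikes: 1.74 > 0.344 → include.
Rate on top 3: 0.4667. comfrey flowers: 0.974 > 0.4667 → include.
Rate on top 4: 0.5215. shallow corollas: 0.669 > 0.5215 → include.
Optimal diet: bramble flowers, deep corollas, lavender spikes, comfrey flowers, shallow corollas — 5 of 5 types.

5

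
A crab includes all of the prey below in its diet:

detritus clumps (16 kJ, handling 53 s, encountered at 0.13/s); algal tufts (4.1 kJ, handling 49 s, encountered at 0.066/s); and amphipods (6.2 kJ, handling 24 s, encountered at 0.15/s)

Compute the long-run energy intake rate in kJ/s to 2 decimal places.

R = (0.13×16 + 0.066×4.1 + 0.15×6.2) / (1 + 0.13×53 + 0.066×49 + 0.15×24) = 3.281/14.72 = 0.2228 kJ/s.

0.22 kJ/s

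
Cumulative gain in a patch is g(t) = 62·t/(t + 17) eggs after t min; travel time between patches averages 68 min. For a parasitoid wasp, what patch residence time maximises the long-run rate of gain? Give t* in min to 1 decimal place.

By the marginal value theorem, leave when the instantaneous gain rate g'(t) equals the habitat-wide average g(t)/(T + t).
g'(t) = 62·17/(t + 17)². Setting 62·17/(t+17)² = 62t/[(t+17)(68+t)] gives 17(68+t) = t(t+17), so t² = 17×68 = 1156.
t* = √1156 = 34 min.

34.0 min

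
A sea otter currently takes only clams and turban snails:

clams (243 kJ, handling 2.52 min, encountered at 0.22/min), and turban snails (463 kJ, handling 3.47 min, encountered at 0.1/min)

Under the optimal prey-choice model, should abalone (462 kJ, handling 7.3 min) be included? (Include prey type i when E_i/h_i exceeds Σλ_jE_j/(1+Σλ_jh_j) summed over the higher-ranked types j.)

Intake rate on the current diet: R = (0.22×243 + 0.1×463) / (1 + 0.22×2.52 + 0.1×3.47) = 99.76/1.901 = 52.47 kJ/min.
Profitability of abalone: 462/7.3 = 63.29 kJ/min.
63.29 > 52.47, so adding abalone raises the average — include it.

Yes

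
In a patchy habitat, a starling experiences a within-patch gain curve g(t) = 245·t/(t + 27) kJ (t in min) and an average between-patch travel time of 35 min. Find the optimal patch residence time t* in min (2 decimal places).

30.74 min

Optimal t* satisfies g'(t*) = g(t*)/(T + t*).
g'(t) = 245·27/(t + 27)². Setting 245·27/(t+27)² = 245t/[(t+27)(35+t)] gives 27(35+t) = t(t+27), so t² = 27×35 = 945.
t* = √945 = 30.74 min.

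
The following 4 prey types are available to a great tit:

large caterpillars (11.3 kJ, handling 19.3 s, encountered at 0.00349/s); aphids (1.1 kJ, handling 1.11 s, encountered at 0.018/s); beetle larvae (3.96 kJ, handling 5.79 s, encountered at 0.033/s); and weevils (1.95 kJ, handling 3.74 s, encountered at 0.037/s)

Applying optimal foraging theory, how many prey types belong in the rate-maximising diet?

E/h in descending order: aphids 0.991, beetle larvae 0.684, large caterpillars 0.585, weevils 0.521 kJ/s. The optimal diet is the largest prefix of this list for which every included type satisfies E_i/h_i > R on the types above it.
Rate on top 1: 0.01941. beetle larvae: 0.684 > 0.01941 → include.
Rate on top 2: 0.1243. large caterpillars: 0.585 > 0.1243 → include.
Rate on top 3: 0.1486. weevils: 0.521 > 0.1486 → include.
Optimal diet: aphids, beetle larvae, large caterpillars, weevils — 4 of 4 types.

4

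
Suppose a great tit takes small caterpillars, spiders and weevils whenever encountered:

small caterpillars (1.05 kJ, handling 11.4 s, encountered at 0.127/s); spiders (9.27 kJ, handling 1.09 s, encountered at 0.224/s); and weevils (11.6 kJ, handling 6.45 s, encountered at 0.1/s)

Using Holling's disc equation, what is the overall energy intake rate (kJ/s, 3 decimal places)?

1.010 kJ/s

R = Σλ_iE_i / (1 + Σλ_ih_i)
Numerator: 0.127×1.05 + 0.224×9.27 + 0.1×11.6 = 3.37
Denominator: 1 + 0.127×11.4 + 0.224×1.09 + 0.1×6.45 = 3.337
R = 3.37/3.337 = 1.01 kJ/s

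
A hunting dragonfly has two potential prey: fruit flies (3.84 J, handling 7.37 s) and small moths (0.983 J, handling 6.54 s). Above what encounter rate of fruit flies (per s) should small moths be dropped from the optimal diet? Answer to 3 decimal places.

0.055 per s

The zero-one rule: include small moths iff E₂/h₂ > λE₁/(1+λh₁). Equality gives the switch point.
λE₁h₂ = E₂ + λE₂h₁ ⇒ λ = E₂/(E₁h₂ − E₂h₁) = 0.983/(25.11 − 7.245) = 0.05501 per s.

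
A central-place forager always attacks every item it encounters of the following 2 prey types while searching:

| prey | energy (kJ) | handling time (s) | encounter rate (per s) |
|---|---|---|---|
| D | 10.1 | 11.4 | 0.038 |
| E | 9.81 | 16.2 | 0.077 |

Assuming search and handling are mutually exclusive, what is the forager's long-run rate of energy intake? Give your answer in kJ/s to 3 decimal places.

0.425 kJ/s

R = (0.038×10.1 + 0.077×9.81) / (1 + 0.038×11.4 + 0.077×16.2) = 1.139/2.681 = 0.425 kJ/s.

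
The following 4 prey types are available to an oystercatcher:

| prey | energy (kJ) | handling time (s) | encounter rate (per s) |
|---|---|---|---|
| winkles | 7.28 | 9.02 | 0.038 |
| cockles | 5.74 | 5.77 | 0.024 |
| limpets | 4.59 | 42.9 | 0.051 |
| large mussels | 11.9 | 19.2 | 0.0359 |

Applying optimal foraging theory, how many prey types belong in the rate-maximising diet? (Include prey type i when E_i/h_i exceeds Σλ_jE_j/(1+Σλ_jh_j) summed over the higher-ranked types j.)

E/h in descending order: cockles 0.995, winkles 0.807, large mussels 0.62, limpets 0.107 kJ/s. The optimal diet is the largest prefix of this list for which every included type satisfies E_i/h_i > R on the types above it.
Rate on top 1: 0.121. winkles: 0.807 > 0.121 → include.
Rate on top 2: 0.2798. large mussels: 0.62 > 0.2798 → include.
Rate on top 3: 0.3877. limpets: 0.107 < 0.3877 → exclude; stop.
Optimal diet: cockles, winkles, large mussels — 3 of 4 types.

3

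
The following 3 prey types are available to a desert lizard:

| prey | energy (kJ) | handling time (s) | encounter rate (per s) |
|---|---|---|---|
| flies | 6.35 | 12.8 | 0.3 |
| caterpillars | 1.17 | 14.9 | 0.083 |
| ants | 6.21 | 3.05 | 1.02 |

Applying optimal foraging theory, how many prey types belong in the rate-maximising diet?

1

E/h in descending order: ants 2.04, flies 0.496, caterpillars 0.0785 kJ/s. The optimal diet is the largest prefix of this list for which every included type satisfies E_i/h_i > R on the types above it.
Rate on top 1: 1.541. flies: 0.496 < 1.541 → exclude; stop.
Optimal diet: ants — 1 of 3 types.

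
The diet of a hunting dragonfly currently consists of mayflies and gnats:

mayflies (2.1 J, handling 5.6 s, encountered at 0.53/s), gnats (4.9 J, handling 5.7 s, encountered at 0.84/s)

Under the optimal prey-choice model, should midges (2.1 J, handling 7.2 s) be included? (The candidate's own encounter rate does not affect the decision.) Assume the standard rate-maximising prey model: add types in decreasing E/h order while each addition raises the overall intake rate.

No

Current rate: (0.53×2.1 + 0.84×4.9)/(1 + 0.53×5.6 + 0.84×5.7) = 0.5972 J/s.
Profitability of midges: 2.1/7.2 = 0.2917 J/s.
0.2917 < 0.5972, so adding midges would lower the average — exclude it.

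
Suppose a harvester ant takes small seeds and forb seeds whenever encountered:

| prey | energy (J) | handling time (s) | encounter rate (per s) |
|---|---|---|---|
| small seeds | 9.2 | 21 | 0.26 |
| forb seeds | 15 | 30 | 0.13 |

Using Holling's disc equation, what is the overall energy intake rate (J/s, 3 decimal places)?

0.419 J/s

Energy encountered per unit search time: 0.26×9.2 + 0.13×15 = 4.342 J/s.
Handling time per unit search time: 0.26×21 + 0.13×30 = 9.36.
Rate = 4.342/(1 + 9.36) = 0.4191 J/s.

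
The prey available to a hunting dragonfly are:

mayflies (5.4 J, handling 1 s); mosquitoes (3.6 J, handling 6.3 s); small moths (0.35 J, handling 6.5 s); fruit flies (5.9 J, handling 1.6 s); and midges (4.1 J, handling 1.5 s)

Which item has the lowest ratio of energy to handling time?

small moths

In descending order of E/h:
mayflies: 5.4/1 = 5.4 J/s
fruit flies: 5.9/1.6 = 3.69 J/s
midges: 4.1/1.5 = 2.73 J/s
mosquitoes: 3.6/6.3 = 0.571 J/s
small moths: 0.35/6.5 = 0.0538 J/s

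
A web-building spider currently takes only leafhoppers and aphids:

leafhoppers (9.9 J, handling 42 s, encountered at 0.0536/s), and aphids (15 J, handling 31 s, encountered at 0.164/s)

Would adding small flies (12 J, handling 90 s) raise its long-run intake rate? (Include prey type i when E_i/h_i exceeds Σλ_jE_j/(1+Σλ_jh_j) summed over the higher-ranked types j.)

No

Intake rate on the current diet: R = (0.0536×9.9 + 0.164×15) / (1 + 0.0536×42 + 0.164×31) = 2.991/8.335 = 0.3588 J/s.
Profitability of small flies: 12/90 = 0.1333 J/s.
0.1333 < 0.3588, so adding small flies would lower the average — exclude it.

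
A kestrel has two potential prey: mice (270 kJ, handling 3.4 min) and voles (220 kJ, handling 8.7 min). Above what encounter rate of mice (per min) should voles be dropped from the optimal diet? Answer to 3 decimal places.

0.137 per min

Drop voles once their profitability E₂/h₂ falls below the rate achievable on mice alone: E₂/h₂ = λE₁/(1 + λh₁).
Solve for λ: λE₁h₂ = E₂(1 + λh₁) → λ(E₁h₂ − E₂h₁) = E₂ → λ = E₂/(E₁h₂ − E₂h₁).
λ = 220/(270×8.7 − 220×3.4) = 220/1601 = 0.1374 per min.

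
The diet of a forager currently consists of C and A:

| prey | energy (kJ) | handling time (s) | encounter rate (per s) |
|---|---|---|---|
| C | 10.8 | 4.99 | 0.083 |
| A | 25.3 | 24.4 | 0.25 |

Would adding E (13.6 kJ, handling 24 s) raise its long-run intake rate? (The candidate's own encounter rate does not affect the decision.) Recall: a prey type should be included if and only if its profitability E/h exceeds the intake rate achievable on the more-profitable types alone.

No

Current rate: (0.083×10.8 + 0.25×25.3)/(1 + 0.083×4.99 + 0.25×24.4) = 0.961 kJ/s.
E: E/h = 13.6/24 = 0.5667 kJ/s.
0.5667 < 0.961, so adding E would lower the average — exclude it.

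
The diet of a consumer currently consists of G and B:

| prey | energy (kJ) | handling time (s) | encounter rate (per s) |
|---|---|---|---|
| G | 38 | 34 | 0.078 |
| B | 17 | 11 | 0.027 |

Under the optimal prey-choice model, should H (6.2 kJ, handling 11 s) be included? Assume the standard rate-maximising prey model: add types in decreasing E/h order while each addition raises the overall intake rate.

Current rate: (0.078×38 + 0.027×17)/(1 + 0.078×34 + 0.027×11) = 0.8668 kJ/s.
H: E/h = 6.2/11 = 0.5636 kJ/s.
0.5636 < 0.8668, so adding H would lower the average — exclude it.

No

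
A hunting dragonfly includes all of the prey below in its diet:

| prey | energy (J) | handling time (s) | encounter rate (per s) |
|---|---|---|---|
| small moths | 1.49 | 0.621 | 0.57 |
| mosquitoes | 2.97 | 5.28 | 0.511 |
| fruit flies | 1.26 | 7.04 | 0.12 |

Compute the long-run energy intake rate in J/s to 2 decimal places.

R = (0.57×1.49 + 0.511×2.97 + 0.12×1.26) / (1 + 0.57×0.621 + 0.511×5.28 + 0.12×7.04) = 2.518/4.897 = 0.5142 J/s.

0.51 J/s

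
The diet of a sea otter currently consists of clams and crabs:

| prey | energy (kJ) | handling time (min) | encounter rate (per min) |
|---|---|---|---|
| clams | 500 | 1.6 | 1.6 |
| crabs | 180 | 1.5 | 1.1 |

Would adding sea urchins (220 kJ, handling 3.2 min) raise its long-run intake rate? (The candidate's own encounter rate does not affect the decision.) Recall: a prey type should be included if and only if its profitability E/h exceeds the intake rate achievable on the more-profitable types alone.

No

Intake rate on the current diet: R = (1.6×500 + 1.1×180) / (1 + 1.6×1.6 + 1.1×1.5) = 998/5.21 = 191.6 kJ/min.
sea urchins: E/h = 220/3.2 = 68.75 kJ/min.
68.75 < 191.6, so adding sea urchins would lower the average — exclude it.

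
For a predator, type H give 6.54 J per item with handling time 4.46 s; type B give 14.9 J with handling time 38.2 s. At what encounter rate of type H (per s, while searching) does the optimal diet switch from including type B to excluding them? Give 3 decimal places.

0.081 per s

The zero-one rule: include type B iff E₂/h₂ > λE₁/(1+λh₁). Equality gives the switch point.
λE₁h₂ = E₂ + λE₂h₁ ⇒ λ = E₂/(E₁h₂ − E₂h₁) = 14.9/(249.8 − 66.45) = 0.08125 per s.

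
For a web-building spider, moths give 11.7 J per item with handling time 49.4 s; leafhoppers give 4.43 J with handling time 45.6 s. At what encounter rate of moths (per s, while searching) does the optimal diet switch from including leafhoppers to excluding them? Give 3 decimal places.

At the threshold, the rate on moths alone equals the profitability of leafhoppers: λ·11.7/(1 + λ·49.4) = 4.43/45.6 = 0.09715.
Rearranging, λ(11.7 − 0.09715×49.4) = 0.09715, so λ = 0.09715/6.901 = 0.01408 per s.

0.014 per s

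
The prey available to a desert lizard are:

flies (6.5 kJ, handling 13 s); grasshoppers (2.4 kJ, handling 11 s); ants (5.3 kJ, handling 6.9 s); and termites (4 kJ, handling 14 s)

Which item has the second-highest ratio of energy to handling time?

flies

Profitability E/h (kJ/s): flies = 6.5/13 = 0.5, grasshoppers = 2.4/11 = 0.218, ants = 5.3/6.9 = 0.768, termites = 4/14 = 0.286.
Ranked: ants > flies > termites > grasshoppers.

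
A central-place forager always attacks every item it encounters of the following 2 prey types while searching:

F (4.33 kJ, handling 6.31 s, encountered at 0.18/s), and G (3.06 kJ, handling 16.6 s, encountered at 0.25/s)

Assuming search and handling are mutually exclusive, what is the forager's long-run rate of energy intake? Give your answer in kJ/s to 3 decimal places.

0.246 kJ/s

R = (0.18×4.33 + 0.25×3.06) / (1 + 0.18×6.31 + 0.25×16.6) = 1.544/6.286 = 0.2457 kJ/s.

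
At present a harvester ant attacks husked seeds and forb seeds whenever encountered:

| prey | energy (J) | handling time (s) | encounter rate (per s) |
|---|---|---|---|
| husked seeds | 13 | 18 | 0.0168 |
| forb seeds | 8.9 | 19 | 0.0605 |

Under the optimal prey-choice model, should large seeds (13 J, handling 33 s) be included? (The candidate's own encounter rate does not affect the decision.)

Yes

On husked seeds and forb seeds alone, R = ΣλE/(1+Σλh) = 0.7569/2.452 = 0.3087 J/s.
large seeds: E/h = 13/33 = 0.3939 J/s.
Since 0.3939 > R, including large seeds increases the long-run rate.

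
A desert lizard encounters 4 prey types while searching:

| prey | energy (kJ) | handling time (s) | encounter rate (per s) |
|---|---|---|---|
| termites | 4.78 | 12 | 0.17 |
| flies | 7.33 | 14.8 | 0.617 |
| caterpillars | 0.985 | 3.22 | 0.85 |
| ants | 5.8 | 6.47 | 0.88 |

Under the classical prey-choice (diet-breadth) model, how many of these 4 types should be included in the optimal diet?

E/h in descending order: ants 0.896, flies 0.495, termites 0.398, caterpillars 0.306 kJ/s. The optimal diet is the largest prefix of this list for which every included type satisfies E_i/h_i > R on the types above it.
Rate on top 1: 0.7625. flies: 0.495 < 0.7625 → exclude; stop.
Optimal diet: ants — 1 of 4 types.

1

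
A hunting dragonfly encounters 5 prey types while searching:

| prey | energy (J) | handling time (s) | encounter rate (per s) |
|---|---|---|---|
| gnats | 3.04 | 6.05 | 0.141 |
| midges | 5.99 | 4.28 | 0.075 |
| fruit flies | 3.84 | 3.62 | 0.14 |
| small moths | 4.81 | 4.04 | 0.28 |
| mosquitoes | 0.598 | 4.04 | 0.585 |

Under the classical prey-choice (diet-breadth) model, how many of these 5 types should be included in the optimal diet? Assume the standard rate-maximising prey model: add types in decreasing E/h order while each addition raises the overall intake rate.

3

Profitabilities (E/h, J/s): midges 1.4, small moths 1.19, fruit flies 1.06, gnats 0.502, mosquitoes 0.148. Add prey in this order while the next type's profitability exceeds the intake rate on those already taken.
Rate on top 1: 0.3401. small moths: 1.19 > 0.3401 → include.
Rate on top 2: 0.7324. fruit flies: 1.06 > 0.7324 → include.
Rate on top 3: 0.7887. gnats: 0.502 < 0.7887 → exclude; stop.
Optimal diet: midges, small moths, fruit flies — 3 of 5 types.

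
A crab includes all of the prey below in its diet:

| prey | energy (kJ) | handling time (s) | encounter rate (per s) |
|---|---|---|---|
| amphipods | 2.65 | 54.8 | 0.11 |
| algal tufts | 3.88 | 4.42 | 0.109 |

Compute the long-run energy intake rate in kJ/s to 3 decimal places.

0.095 kJ/s

R = Σλ_iE_i / (1 + Σλ_ih_i)
Numerator: 0.11×2.65 + 0.109×3.88 = 0.7144
Denominator: 1 + 0.11×54.8 + 0.109×4.42 = 7.51
R = 0.7144/7.51 = 0.09513 kJ/s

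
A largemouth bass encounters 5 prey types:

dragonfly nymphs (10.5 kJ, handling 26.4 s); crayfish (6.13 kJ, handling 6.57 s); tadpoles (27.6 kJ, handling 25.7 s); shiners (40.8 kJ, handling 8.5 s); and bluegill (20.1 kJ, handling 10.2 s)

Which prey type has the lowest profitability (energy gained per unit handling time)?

dragonfly nymphs

In descending order of E/h:
shiners: 40.8/8.5 = 4.8 kJ/s
bluegill: 20.1/10.2 = 1.97 kJ/s
tadpoles: 27.6/25.7 = 1.07 kJ/s
crayfish: 6.13/6.57 = 0.933 kJ/s
dragonfly nymphs: 10.5/26.4 = 0.398 kJ/s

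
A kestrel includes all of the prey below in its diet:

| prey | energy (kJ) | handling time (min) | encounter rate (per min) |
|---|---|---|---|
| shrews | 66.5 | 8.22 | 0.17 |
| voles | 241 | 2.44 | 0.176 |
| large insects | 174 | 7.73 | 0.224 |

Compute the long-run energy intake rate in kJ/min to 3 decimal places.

Energy encountered per unit search time: 0.17×66.5 + 0.176×241 + 0.224×174 = 92.7 kJ/min.
Handling time per unit search time: 0.17×8.22 + 0.176×2.44 + 0.224×7.73 = 3.558.
Rate = 92.7/(1 + 3.558) = 20.34 kJ/min.

20.336 kJ/min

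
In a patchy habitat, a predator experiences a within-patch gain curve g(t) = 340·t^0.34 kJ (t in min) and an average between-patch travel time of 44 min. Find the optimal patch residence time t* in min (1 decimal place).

22.7 min

Maximise g(t)/(T+t): set derivative to zero → g'(t)(T+t) = g(t).
g'(t) = 0.34·340·t^-0.66. Setting 0.34·340·t^-0.66 = 340·t^0.34/(44+t) gives 0.34(44+t) = t, so 0.66·t = 0.34×44.
t* = 0.34×44/0.66 = 22.67 min.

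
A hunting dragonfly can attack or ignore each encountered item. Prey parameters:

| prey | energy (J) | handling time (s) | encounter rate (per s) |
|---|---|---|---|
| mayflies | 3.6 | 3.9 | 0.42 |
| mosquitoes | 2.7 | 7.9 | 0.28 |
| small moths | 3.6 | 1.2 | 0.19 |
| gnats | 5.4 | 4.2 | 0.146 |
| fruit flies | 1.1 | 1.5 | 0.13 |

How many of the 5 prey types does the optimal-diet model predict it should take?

3

E/h in descending order: small moths 3, gnats 1.29, mayflies 0.923, fruit flies 0.733, mosquitoes 0.342 J/s. The optimal diet is the largest prefix of this list for which every included type satisfies E_i/h_i > R on the types above it.
Rate on top 1: 0.557. gnats: 1.29 > 0.557 → include.
Rate on top 2: 0.7997. mayflies: 0.923 > 0.7997 → include.
Rate on top 3: 0.8578. fruit flies: 0.733 < 0.8578 → exclude; stop.
Optimal diet: small moths, gnats, mayflies — 3 of 5 types.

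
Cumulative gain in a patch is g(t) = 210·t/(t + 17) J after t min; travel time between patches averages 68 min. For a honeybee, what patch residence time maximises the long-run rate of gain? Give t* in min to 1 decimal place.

34.0 min

Maximise g(t)/(T+t): set derivative to zero → g'(t)(T+t) = g(t).
g'(t) = 210·17/(t + 17)². Setting 210·17/(t+17)² = 210t/[(t+17)(68+t)] gives 17(68+t) = t(t+17), so t² = 17×68 = 1156.
t* = √1156 = 34 min.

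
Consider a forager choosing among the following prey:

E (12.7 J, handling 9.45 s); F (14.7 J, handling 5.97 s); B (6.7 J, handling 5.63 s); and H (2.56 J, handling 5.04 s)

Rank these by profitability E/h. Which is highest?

F

Profitability E/h (J/s): E = 12.7/9.45 = 1.34, F = 14.7/5.97 = 2.46, B = 6.7/5.63 = 1.19, H = 2.56/5.04 = 0.508.
Ranked: F > E > B > H.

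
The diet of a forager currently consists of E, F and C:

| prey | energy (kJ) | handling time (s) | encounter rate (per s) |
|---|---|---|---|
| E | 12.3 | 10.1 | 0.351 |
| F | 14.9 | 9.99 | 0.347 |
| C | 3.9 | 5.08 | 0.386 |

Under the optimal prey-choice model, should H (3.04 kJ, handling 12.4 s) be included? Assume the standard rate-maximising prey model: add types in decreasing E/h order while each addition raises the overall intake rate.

Current rate: (0.351×12.3 + 0.347×14.9 + 0.386×3.9)/(1 + 0.351×10.1 + 0.347×9.99 + 0.386×5.08) = 1.102 kJ/s.
Profitability of H: 3.04/12.4 = 0.2452 kJ/s.
0.2452 < 1.102, so adding H would lower the average — exclude it.

No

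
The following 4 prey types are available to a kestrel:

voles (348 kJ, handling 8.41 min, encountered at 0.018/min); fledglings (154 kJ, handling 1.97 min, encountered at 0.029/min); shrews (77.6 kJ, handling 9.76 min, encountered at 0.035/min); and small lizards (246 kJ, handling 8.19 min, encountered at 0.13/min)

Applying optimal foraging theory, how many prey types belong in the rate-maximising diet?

3

E/h in descending order: fledglings 78.2, voles 41.4, small lizards 30, shrews 7.95 kJ/min. The optimal diet is the largest prefix of this list for which every included type satisfies E_i/h_i > R on the types above it.
Rate on top 1: 4.225. voles: 41.4 > 4.225 → include.
Rate on top 2: 8.879. small lizards: 30 > 8.879 → include.
Rate on top 3: 18.79. shrews: 7.95 < 18.79 → exclude; stop.
Optimal diet: fledglings, voles, small lizards — 3 of 4 types.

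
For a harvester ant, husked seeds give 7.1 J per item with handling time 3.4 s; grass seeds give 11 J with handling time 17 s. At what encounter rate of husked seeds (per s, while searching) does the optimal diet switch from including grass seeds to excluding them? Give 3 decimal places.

At the threshold, the rate on husked seeds alone equals the profitability of grass seeds: λ·7.1/(1 + λ·3.4) = 11/17 = 0.6471.
Rearranging, λ(7.1 − 0.6471×3.4) = 0.6471, so λ = 0.6471/4.9 = 0.1321 per s.

0.132 per s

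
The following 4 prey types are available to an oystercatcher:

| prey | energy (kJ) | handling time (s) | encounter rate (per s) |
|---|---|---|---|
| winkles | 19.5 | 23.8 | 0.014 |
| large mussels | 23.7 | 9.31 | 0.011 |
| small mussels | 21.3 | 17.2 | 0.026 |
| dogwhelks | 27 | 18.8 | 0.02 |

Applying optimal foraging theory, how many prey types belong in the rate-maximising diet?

4

E/h in descending order: large mussels 2.55, dogwhelks 1.44, small mussels 1.24, winkles 0.819 kJ/s. The optimal diet is the largest prefix of this list for which every included type satisfies E_i/h_i > R on the types above it.
Rate on top 1: 0.2365. dogwhelks: 1.44 > 0.2365 → include.
Rate on top 2: 0.5416. small mussels: 1.24 > 0.5416 → include.
Rate on top 3: 0.7034. winkles: 0.819 > 0.7034 → include.
Optimal diet: large mussels, dogwhelks, small mussels, winkles — 4 of 4 types.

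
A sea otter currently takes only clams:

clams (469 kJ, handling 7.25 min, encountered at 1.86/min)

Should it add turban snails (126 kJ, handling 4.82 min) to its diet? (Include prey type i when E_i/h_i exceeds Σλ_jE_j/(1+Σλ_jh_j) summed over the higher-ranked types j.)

No

Current rate: (1.86×469)/(1 + 1.86×7.25) = 60.22 kJ/min.
Profitability of turban snails: 126/4.82 = 26.14 kJ/min.
26.14 < 60.22, so adding turban snails would lower the average — exclude it.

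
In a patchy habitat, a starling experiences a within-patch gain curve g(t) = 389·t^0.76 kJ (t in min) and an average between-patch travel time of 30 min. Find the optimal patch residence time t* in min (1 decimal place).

Optimal t* satisfies g'(t*) = g(t*)/(T + t*).
g'(t) = 0.76·389·t^-0.24. Setting 0.76·389·t^-0.24 = 389·t^0.76/(30+t) gives 0.76(30+t) = t, so 0.24·t = 0.76×30.
t* = 0.76×30/0.24 = 95 min.

95.0 min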